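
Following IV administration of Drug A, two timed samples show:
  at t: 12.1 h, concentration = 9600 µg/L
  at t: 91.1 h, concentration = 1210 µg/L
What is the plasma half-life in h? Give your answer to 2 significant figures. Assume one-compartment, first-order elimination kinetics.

26 h

k = ln(C₁/C₂) / (t₂ − t₁) = ln(9600/1210) / (91.1 − 12.1)
  = 2.071 / 79.00 = 0.02622 h⁻¹
t½ = ln2 / k = 0.693147 / 0.02622 = 26.44 h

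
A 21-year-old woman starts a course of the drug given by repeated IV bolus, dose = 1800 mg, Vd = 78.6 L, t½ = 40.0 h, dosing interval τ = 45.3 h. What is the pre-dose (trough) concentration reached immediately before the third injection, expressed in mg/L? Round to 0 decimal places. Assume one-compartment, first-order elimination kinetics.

C₀ per dose = Dose / Vd = 1800 / 78.6 = 22.90 mg/L
k = ln2 / t½ = 0.693147 / 40.0 = 0.01733 h⁻¹
Fraction remaining after one interval: r = e^(−kτ) = e^(−0.01733 × 45.3) = 0.4561
Before dose 3, 2 doses have been given (aged 1τ, 2τ).
C_trough = C₀ × (r + r²) = 22.90 × (0.4561 + 0.2080) = 15.21 mg/L

15 mg/L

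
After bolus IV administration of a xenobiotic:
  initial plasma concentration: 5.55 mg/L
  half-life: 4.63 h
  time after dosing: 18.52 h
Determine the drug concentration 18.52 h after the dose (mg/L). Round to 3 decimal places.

k = ln2 / t½ = 0.693147 / 4.63 = 0.1497 h⁻¹
t / t½ = 18.52 / 4.63 = 4 half-lives
C = C₀ × (1/2)^4 = 5.550 × 0.06250 = 0.3469 mg/L

0.347 mg/L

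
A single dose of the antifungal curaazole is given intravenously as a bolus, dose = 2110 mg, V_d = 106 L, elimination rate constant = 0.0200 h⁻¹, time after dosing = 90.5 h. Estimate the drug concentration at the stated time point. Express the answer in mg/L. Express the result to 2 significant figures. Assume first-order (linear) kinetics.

C₀ = Dose / Vd = 2110 / 106 = 19.91 mg/L
C = C₀ · e^(−k·t) = 19.91 × e^(−0.02000 × 90.5)
  = 19.91 × 0.1637 = 3.259 mg/L

3.3 mg/L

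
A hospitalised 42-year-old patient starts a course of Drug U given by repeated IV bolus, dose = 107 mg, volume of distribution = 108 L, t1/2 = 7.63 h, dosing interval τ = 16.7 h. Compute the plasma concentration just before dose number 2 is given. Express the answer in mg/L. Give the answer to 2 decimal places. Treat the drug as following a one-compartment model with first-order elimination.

C₀ per dose = Dose / Vd = 107 / 108 = 0.9907 mg/L
k = ln2 / t½ = 0.693147 / 7.63 = 0.09084 h⁻¹
Fraction remaining after one interval: r = e^(−kτ) = e^(−0.09084 × 16.7) = 0.2194
Before dose 2, 1 dose has been given (aged 1τ).
C_trough = C₀ × r = 0.9907 × 0.2194 = 0.2174 mg/L

0.22 mg/L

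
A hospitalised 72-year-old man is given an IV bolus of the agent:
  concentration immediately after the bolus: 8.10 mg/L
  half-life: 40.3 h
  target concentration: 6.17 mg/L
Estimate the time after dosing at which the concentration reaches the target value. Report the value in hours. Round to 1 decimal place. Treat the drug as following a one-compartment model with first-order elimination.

15.8 h

k = ln2 / t½ = 0.693147 / 40.3 = 0.01720 h⁻¹
t = ln(C₀ / C) / k = ln(8.100 / 6.17) / 0.01720
  = ln(1.313) / 0.01720 = 0.2723 / 0.01720 = 15.83 h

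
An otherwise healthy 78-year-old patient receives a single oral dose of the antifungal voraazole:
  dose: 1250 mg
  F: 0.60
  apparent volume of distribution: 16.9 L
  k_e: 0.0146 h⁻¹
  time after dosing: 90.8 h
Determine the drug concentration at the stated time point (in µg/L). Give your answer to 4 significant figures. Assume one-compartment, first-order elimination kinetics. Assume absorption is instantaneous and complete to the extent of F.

Amount reaching circulation = F × Dose = 0.60 × 1250 = 750.0 mg
C₀ = F·Dose / Vd = 750.0 / 16.9 = 44.38 mg/L
C = C₀ · e^(−k·t) = 44.38 × e^(−0.01460 × 90.8)
  = 44.38 × 0.2656 = 11.79 mg/L
Convert: 11.79 mg/L × 1000 = 11790 µg/L

11790 µg/L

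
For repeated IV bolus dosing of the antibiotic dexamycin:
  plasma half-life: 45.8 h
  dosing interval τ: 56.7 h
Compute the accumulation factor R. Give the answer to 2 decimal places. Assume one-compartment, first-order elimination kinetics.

1.74

k = ln2 / t½ = 0.693147 / 45.8 = 0.01513 h⁻¹
e^(−kτ) = e^(−0.01513 × 56.7) = 0.4241
Accumulation ratio R = 1 / (1 − e^(−kτ)) = 1 / (1 − 0.4241) = 1.736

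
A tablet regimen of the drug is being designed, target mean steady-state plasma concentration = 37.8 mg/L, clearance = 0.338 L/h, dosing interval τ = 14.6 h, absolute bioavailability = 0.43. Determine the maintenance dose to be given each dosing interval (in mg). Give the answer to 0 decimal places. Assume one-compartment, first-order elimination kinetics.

434 mg

At steady state, F × (Dose/τ) = Css × CL.
Dose = Css × CL × τ / F = 37.8 × 0.3380 × 14.6 / 0.43 = 433.8 mg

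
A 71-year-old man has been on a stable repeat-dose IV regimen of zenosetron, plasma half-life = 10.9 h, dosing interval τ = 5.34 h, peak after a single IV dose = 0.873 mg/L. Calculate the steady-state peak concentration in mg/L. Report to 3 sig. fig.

3.03 mg/L

k = ln2 / t½ = 0.693147 / 10.9 = 0.06359 h⁻¹
e^(−kτ) = e^(−0.06359 × 5.34) = 0.7121
Accumulation ratio R = 1 / (1 − e^(−kτ)) = 1 / (1 − 0.7121) = 3.473
Steady-state peak = C₀ × R = 0.873 × 3.473 = 3.032 mg/L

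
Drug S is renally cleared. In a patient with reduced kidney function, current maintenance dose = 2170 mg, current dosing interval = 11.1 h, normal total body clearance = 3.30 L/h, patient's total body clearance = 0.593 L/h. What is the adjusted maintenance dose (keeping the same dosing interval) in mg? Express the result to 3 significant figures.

390 mg

To keep the same average steady-state level, dosing rate must scale with clearance.
CL ratio = 0.593 / 3.30 = 0.1797
New dose (same interval) = 2170 × 0.1797 = 389.9 mg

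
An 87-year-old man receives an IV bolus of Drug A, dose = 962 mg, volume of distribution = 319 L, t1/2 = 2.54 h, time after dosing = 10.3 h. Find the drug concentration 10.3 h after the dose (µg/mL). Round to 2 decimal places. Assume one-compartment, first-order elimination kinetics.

0.18 µg/mL

C₀ = Dose / Vd = 962.0 / 319 = 3.016 mg/L
k = ln2 / t½ = 0.693147 / 2.54 = 0.2729 h⁻¹
C = C₀ · e^(−k·t) = 3.016 × e^(−0.2729 × 10.3)
  = 3.016 × 0.06015 = 0.1814 mg/L
(0.1814 mg/L = 0.1814 µg/mL)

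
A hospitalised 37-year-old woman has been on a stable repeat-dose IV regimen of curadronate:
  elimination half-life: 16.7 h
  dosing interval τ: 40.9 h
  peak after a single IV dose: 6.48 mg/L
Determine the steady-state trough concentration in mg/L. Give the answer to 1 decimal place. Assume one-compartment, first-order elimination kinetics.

1.5 mg/L

k = ln2 / t½ = 0.693147 / 16.7 = 0.04151 h⁻¹
e^(−kτ) = e^(−0.04151 × 40.9) = 0.1831
Accumulation ratio R = 1 / (1 − e^(−kτ)) = 1 / (1 − 0.1831) = 1.224
Steady-state trough = C₀ × R × e^(−kτ) = 6.48 × 1.224 × 0.1831 = 1.452 mg/L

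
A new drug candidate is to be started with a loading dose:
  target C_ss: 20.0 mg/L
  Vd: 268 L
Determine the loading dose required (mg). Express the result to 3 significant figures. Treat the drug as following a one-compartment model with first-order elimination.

LD = Css × Vd = 20.0 × 268 = 5360 mg

5360 mg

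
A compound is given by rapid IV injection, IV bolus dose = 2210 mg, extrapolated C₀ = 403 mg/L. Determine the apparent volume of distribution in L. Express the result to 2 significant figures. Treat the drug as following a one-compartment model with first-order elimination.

Vd = Dose / C₀ = 2210 / 403 = 5.484 L

5.5 L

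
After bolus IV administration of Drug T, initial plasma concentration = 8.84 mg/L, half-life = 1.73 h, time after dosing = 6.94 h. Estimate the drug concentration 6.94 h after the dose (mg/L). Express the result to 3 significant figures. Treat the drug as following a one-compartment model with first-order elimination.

k = ln2 / t½ = 0.693147 / 1.73 = 0.4007 h⁻¹
C = C₀ · e^(−k·t) = 8.840 × e^(−0.4007 × 6.94)
  = 8.840 × 0.06199 = 0.5480 mg/L

0.548 mg/L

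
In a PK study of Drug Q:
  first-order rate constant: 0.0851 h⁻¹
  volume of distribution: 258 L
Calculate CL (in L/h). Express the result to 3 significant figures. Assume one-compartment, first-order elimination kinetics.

CL = k × Vd = 0.0851 × 258 = 21.96 L/h

22.0 L/h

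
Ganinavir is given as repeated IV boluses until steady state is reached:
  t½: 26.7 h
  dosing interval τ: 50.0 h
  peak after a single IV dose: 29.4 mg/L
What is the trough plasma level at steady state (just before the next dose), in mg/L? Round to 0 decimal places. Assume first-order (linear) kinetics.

k = ln2 / t½ = 0.693147 / 26.7 = 0.02596 h⁻¹
e^(−kτ) = e^(−0.02596 × 50.0) = 0.2731
Accumulation ratio R = 1 / (1 − e^(−kτ)) = 1 / (1 − 0.2731) = 1.376
Steady-state trough = C₀ × R × e^(−kτ) = 29.4 × 1.376 × 0.2731 = 11.05 mg/L

11 mg/L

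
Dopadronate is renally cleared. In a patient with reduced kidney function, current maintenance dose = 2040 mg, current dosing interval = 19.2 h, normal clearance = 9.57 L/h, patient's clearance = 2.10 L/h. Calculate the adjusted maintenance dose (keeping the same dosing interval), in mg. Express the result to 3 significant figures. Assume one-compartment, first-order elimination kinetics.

To keep the same average steady-state level, dosing rate must scale with clearance.
CL ratio = 2.10 / 9.57 = 0.2194
New dose (same interval) = 2040 × 0.2194 = 447.6 mg

448 mg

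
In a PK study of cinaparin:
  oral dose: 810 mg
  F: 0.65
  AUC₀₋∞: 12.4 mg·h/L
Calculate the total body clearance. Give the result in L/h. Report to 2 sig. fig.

42 L/h

CL = F·Dose / AUC = 0.65 × 810 / 12.4 = 42.46 L/h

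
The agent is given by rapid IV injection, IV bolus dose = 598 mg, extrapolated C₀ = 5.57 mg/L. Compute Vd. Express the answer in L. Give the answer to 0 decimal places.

107 L

Vd = Dose / C₀ = 598.0 / 5.57 = 107.4 L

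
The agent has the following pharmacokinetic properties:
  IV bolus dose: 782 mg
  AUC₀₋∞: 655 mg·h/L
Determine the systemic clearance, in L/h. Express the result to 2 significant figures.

CL = Dose / AUC = 782 / 655 = 1.194 L/h

1.2 L/h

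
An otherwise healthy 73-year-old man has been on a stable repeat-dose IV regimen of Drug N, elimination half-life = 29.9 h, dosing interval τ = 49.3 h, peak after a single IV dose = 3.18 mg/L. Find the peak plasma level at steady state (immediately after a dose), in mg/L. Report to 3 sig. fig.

4.67 mg/L

k = ln2 / t½ = 0.693147 / 29.9 = 0.02318 h⁻¹
e^(−kτ) = e^(−0.02318 × 49.3) = 0.3189
Accumulation ratio R = 1 / (1 − e^(−kτ)) = 1 / (1 − 0.3189) = 1.468
Steady-state peak = C₀ × R = 3.18 × 1.468 = 4.668 mg/L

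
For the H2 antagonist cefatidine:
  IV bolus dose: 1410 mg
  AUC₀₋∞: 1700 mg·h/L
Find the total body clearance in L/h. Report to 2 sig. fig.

0.83 L/h

CL = Dose / AUC = 1410 / 1700 = 0.8294 L/h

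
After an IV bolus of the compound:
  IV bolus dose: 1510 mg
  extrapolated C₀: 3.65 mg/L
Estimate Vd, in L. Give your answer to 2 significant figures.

Vd = Dose / C₀ = 1510 / 3.65 = 413.7 L

410 L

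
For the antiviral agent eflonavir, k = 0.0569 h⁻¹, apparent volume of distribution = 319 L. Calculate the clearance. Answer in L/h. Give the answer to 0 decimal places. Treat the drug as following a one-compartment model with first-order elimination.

CL = k × Vd = 0.0569 × 319 = 18.15 L/h

18 L/h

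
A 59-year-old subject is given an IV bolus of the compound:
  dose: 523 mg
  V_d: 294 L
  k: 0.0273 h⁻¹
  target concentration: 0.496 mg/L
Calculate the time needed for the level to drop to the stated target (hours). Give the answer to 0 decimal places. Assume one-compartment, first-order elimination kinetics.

47 h

C₀ = Dose / Vd = 523.0 / 294 = 1.779 mg/L
t = ln(C₀ / C) / k = ln(1.779 / 0.496) / 0.02730
  = ln(3.587) / 0.02730 = 1.277 / 0.02730 = 46.78 h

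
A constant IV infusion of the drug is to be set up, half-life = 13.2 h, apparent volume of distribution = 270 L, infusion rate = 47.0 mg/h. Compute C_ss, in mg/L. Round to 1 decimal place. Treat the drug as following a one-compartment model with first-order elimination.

3.3 mg/L

k = ln2 / t½ = 0.693147 / 13.2 = 0.05251 h⁻¹
CL = k × Vd = 0.05251 × 270 = 14.18 L/h
At steady state Css = R₀ / CL = 47.0 / 14.18 = 3.315 mg/L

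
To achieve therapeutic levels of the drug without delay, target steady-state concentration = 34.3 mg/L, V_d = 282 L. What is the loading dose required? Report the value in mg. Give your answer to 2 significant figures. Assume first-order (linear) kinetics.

LD = Css × Vd = 34.3 × 282 = 9673 mg

9700 mg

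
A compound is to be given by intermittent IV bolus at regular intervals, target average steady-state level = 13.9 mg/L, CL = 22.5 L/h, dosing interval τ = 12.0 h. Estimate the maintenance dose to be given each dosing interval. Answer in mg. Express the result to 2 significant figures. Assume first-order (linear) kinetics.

At steady state, Dose/τ = Css × CL.
Dose = Css × CL × τ = 13.9 × 22.50 × 12.0 = 3753 mg

3800 mg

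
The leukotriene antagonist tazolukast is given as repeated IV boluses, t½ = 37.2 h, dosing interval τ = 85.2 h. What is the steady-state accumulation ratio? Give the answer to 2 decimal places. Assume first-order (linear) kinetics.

k = ln2 / t½ = 0.693147 / 37.2 = 0.01863 h⁻¹
e^(−kτ) = e^(−0.01863 × 85.2) = 0.2045
Accumulation ratio R = 1 / (1 − e^(−kτ)) = 1 / (1 − 0.2045) = 1.257

1.26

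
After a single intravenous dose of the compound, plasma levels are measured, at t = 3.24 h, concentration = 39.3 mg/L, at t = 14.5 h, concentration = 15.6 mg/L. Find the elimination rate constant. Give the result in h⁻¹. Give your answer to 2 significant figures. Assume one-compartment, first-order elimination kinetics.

k = ln(C₁/C₂) / (t₂ − t₁) = ln(39.3/15.6) / (14.5 − 3.24)
  = 0.9240 / 11.26 = 0.08206 h⁻¹

0.082 h⁻¹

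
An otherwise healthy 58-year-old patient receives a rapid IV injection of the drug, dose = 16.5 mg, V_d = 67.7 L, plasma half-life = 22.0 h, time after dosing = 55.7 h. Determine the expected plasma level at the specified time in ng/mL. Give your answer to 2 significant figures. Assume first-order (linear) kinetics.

42 ng/mL

C₀ = Dose / Vd = 16.50 / 67.7 = 0.2437 mg/L
k = ln2 / t½ = 0.693147 / 22.0 = 0.03151 h⁻¹
C = C₀ · e^(−k·t) = 0.2437 × e^(−0.03151 × 55.7)
  = 0.2437 × 0.1729 = 0.04214 mg/L
Convert: 0.04214 mg/L × 1000 = 42.14 ng/mL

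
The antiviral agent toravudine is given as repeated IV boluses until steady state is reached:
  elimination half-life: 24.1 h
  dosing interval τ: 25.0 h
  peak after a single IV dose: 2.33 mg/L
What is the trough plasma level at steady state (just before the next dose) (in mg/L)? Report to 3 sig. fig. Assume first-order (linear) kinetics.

k = ln2 / t½ = 0.693147 / 24.1 = 0.02876 h⁻¹
e^(−kτ) = e^(−0.02876 × 25.0) = 0.4872
Accumulation ratio R = 1 / (1 − e^(−kτ)) = 1 / (1 − 0.4872) = 1.950
Steady-state trough = C₀ × R × e^(−kτ) = 2.33 × 1.950 × 0.4872 = 2.214 mg/L

2.21 mg/L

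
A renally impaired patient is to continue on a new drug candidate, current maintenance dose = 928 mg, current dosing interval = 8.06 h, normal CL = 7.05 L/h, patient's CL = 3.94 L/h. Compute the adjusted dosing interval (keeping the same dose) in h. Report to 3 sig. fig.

To keep the same average steady-state level, dosing rate must scale with clearance.
CL ratio = 3.94 / 7.05 = 0.5589
New interval (same dose) = 8.06 / 0.5589 = 14.42 h

14.4 h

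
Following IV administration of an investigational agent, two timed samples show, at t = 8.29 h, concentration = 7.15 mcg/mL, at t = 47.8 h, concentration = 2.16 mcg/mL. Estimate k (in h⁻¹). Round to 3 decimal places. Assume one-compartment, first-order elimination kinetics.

0.030 h⁻¹

k = ln(C₁/C₂) / (t₂ − t₁) = ln(7.15/2.16) / (47.8 − 8.29)
  = 1.197 / 39.51 = 0.03030 h⁻¹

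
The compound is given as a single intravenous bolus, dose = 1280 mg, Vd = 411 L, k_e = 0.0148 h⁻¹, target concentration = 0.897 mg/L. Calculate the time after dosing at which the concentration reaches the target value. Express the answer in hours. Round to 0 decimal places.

C₀ = Dose / Vd = 1280 / 411 = 3.114 mg/L
t = ln(C₀ / C) / k = ln(3.114 / 0.897) / 0.01480
  = ln(3.472) / 0.01480 = 1.245 / 0.01480 = 84.12 h

84 h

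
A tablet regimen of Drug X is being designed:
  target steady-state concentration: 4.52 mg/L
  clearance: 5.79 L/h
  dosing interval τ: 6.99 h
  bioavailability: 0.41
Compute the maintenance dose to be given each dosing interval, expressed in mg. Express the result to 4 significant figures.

446.2 mg

At steady state, F × (Dose/τ) = Css × CL.
Dose = Css × CL × τ / F = 4.52 × 5.790 × 6.99 / 0.41 = 446.2 mg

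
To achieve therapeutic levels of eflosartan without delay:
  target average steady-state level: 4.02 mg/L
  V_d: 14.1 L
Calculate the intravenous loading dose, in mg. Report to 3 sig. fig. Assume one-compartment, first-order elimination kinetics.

56.7 mg

LD = Css × Vd = 4.02 × 14.1 = 56.68 mg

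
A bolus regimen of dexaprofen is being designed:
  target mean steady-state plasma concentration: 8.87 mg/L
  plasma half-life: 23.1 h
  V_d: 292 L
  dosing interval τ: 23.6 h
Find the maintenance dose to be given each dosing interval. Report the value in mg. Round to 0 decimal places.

1834 mg

k = ln2 / t½ = 0.693147 / 23.1 = 0.03001 h⁻¹
CL = k × Vd = 0.03001 × 292 = 8.763 L/h
At steady state, Dose/τ = Css × CL.
Dose = Css × CL × τ = 8.87 × 8.763 × 23.6 = 1834 mg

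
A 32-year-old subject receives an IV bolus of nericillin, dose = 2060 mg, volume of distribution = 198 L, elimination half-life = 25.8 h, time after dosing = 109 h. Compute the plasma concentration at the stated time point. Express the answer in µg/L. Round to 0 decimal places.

C₀ = Dose / Vd = 2060 / 198 = 10.40 mg/L
k = ln2 / t½ = 0.693147 / 25.8 = 0.02687 h⁻¹
C = C₀ · e^(−k·t) = 10.40 × e^(−0.02687 × 109)
  = 10.40 × 0.05346 = 0.5560 mg/L
Convert: 0.5560 mg/L × 1000 = 556.0 µg/L

556 µg/L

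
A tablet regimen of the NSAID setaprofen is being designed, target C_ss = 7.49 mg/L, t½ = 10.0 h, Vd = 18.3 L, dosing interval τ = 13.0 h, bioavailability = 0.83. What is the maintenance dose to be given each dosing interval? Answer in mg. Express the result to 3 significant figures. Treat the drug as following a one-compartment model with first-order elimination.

k = ln2 / t½ = 0.693147 / 10.0 = 0.06931 h⁻¹
CL = k × Vd = 0.06931 × 18.3 = 1.268 L/h
At steady state, F × (Dose/τ) = Css × CL.
Dose = Css × CL × τ / F = 7.49 × 1.268 × 13.0 / 0.83 = 148.8 mg

149 mg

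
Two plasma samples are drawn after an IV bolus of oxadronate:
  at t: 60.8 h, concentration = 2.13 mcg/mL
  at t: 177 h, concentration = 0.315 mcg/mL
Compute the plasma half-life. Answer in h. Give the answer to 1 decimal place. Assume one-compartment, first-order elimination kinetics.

k = ln(C₁/C₂) / (t₂ − t₁) = ln(2.13/0.315) / (177 − 60.8)
  = 1.911 / 116.2 = 0.01645 h⁻¹
t½ = ln2 / k = 0.693147 / 0.01645 = 42.14 h

42.1 h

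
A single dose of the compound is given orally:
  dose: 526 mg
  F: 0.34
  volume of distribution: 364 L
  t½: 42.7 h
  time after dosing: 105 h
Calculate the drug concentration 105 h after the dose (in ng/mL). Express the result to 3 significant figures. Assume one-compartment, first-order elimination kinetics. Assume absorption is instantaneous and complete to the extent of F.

Amount reaching circulation = F × Dose = 0.34 × 526.0 = 178.8 mg
C₀ = F·Dose / Vd = 178.8 / 364 = 0.4912 mg/L
k = ln2 / t½ = 0.693147 / 42.7 = 0.01623 h⁻¹
C = C₀ · e^(−k·t) = 0.4912 × e^(−0.01623 × 105)
  = 0.4912 × 0.1819 = 0.08935 mg/L
Convert: 0.08935 mg/L × 1000 = 89.35 ng/mL

89.4 ng/mL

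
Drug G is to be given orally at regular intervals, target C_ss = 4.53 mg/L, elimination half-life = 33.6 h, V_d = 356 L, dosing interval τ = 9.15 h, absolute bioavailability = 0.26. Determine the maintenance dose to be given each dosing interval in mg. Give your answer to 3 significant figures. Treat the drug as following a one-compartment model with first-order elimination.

1170 mg

k = ln2 / t½ = 0.693147 / 33.6 = 0.02063 h⁻¹
CL = k × Vd = 0.02063 × 356 = 7.344 L/h
At steady state, F × (Dose/τ) = Css × CL.
Dose = Css × CL × τ / F = 4.53 × 7.344 × 9.15 / 0.26 = 1171 mg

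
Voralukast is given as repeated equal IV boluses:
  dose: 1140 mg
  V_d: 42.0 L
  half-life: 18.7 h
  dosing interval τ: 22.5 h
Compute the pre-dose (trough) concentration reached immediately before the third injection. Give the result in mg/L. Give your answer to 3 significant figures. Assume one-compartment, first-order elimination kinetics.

16.9 mg/L

C₀ per dose = Dose / Vd = 1140 / 42.0 = 27.14 mg/L
k = ln2 / t½ = 0.693147 / 18.7 = 0.03707 h⁻¹
Fraction remaining after one interval: r = e^(−kτ) = e^(−0.03707 × 22.5) = 0.4343
Before dose 3, 2 doses have been given (aged 1τ, 2τ).
C_trough = C₀ × (r + r²) = 27.14 × (0.4343 + 0.1886) = 16.91 mg/L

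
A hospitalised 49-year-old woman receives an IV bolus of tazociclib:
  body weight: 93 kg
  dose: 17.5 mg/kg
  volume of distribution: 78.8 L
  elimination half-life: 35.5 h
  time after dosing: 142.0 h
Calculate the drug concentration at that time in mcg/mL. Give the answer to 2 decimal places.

Total dose = 17.5 × 93 = 1628 mg
C₀ = Dose / Vd = 1628 / 78.8 = 20.66 mg/L
k = ln2 / t½ = 0.693147 / 35.5 = 0.01953 h⁻¹
t / t½ = 142.0 / 35.5 = 4 half-lives
C = C₀ × (1/2)^4 = 20.66 × 0.06250 = 1.291 mg/L
(1.291 mg/L = 1.291 mcg/mL)

1.29 mcg/mL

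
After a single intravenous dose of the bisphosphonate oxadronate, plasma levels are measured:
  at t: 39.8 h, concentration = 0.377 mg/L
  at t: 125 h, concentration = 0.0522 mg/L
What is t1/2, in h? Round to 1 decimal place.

k = ln(C₁/C₂) / (t₂ − t₁) = ln(0.377/0.0522) / (125 − 39.8)
  = 1.977 / 85.20 = 0.02320 h⁻¹
t½ = ln2 / k = 0.693147 / 0.02320 = 29.88 h

29.9 h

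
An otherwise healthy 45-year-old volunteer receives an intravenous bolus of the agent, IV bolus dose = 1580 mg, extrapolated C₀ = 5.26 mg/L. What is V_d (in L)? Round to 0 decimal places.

300 L

Vd = Dose / C₀ = 1580 / 5.26 = 300.4 L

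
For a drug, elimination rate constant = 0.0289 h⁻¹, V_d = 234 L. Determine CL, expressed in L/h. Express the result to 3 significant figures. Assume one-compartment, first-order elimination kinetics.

6.76 L/h

CL = k × Vd = 0.0289 × 234 = 6.763 L/h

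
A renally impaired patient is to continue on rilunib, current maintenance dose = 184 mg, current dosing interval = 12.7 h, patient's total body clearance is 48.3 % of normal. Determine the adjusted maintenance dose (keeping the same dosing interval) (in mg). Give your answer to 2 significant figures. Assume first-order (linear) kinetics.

89 mg

To keep the same average steady-state level, dosing rate must scale with clearance.
CL ratio = 48.3 / 100 = 0.4830
New dose (same interval) = 184 × 0.4830 = 88.87 mg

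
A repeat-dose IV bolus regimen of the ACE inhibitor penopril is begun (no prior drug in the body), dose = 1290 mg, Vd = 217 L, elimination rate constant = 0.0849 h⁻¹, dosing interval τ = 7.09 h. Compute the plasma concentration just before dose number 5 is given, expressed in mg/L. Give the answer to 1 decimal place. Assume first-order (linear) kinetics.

C₀ per dose = Dose / Vd = 1290 / 217 = 5.945 mg/L
Fraction remaining after one interval: r = e^(−kτ) = e^(−0.08490 × 7.09) = 0.5477
Before dose 5, 4 doses have been given (aged 1τ, 2τ, 3τ, 4τ).
C_trough = C₀ × (r + r² + … + r^4) = C₀ × r(1−r^4)/(1−r)
        = 5.945 × 0.5477 × (1 − 0.08999) / (1 − 0.5477) = 6.551 mg/L

6.6 mg/L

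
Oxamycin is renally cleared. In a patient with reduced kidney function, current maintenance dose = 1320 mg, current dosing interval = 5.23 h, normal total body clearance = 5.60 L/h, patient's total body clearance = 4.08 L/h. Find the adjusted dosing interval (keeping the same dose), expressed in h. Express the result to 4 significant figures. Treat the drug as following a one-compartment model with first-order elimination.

To keep the same average steady-state level, dosing rate must scale with clearance.
CL ratio = 4.08 / 5.60 = 0.7286
New interval (same dose) = 5.23 / 0.7286 = 7.178 h

7.178 h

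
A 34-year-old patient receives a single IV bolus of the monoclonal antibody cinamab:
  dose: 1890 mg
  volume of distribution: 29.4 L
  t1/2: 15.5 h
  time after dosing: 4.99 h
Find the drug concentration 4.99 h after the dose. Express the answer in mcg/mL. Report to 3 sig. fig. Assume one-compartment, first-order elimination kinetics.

C₀ = Dose / Vd = 1890 / 29.4 = 64.29 mg/L
k = ln2 / t½ = 0.693147 / 15.5 = 0.04472 h⁻¹
C = C₀ · e^(−k·t) = 64.29 × e^(−0.04472 × 4.99)
  = 64.29 × 0.8000 = 51.43 mg/L
(51.43 mg/L = 51.43 mcg/mL)

51.4 mcg/mL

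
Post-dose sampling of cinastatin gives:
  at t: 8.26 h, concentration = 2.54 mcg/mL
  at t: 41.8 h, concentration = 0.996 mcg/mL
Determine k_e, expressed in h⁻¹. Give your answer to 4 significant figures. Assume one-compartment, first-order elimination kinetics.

k = ln(C₁/C₂) / (t₂ − t₁) = ln(2.54/0.996) / (41.8 − 8.26)
  = 0.9362 / 33.54 = 0.02791 h⁻¹

0.02791 h⁻¹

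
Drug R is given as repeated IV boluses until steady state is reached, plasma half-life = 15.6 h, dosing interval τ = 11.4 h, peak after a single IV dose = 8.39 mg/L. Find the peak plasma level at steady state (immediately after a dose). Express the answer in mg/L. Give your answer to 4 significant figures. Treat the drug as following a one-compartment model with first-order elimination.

k = ln2 / t½ = 0.693147 / 15.6 = 0.04443 h⁻¹
e^(−kτ) = e^(−0.04443 × 11.4) = 0.6026
Accumulation ratio R = 1 / (1 − e^(−kτ)) = 1 / (1 − 0.6026) = 2.516
Steady-state peak = C₀ × R = 8.39 × 2.516 = 21.11 mg/L

21.11 mg/L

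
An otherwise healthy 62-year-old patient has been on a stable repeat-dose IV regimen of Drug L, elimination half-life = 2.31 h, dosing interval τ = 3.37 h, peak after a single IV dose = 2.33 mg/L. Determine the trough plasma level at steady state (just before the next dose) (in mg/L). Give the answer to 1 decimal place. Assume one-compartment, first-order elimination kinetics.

1.3 mg/L

k = ln2 / t½ = 0.693147 / 2.31 = 0.3001 h⁻¹
e^(−kτ) = e^(−0.3001 × 3.37) = 0.3637
Accumulation ratio R = 1 / (1 − e^(−kτ)) = 1 / (1 − 0.3637) = 1.572
Steady-state trough = C₀ × R × e^(−kτ) = 2.33 × 1.572 × 0.3637 = 1.332 mg/L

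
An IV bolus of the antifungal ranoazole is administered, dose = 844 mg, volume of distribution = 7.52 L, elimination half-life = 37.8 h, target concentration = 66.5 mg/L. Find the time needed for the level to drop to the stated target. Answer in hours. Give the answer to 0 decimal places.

C₀ = Dose / Vd = 844.0 / 7.52 = 112.2 mg/L
k = ln2 / t½ = 0.693147 / 37.8 = 0.01834 h⁻¹
t = ln(C₀ / C) / k = ln(112.2 / 66.5) / 0.01834
  = ln(1.687) / 0.01834 = 0.5230 / 0.01834 = 28.52 h

29 h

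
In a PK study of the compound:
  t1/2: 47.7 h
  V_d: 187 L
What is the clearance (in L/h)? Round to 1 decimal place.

2.7 L/h

k = ln2 / t½ = 0.693147 / 47.7 = 0.01453 h⁻¹
CL = k × Vd = 0.01453 × 187 = 2.717 L/h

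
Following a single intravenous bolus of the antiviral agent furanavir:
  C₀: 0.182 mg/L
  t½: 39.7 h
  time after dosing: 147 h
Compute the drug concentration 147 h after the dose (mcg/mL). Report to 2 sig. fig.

k = ln2 / t½ = 0.693147 / 39.7 = 0.01746 h⁻¹
C = C₀ · e^(−k·t) = 0.1820 × e^(−0.01746 × 147)
  = 0.1820 × 0.07679 = 0.01398 mg/L
(0.01398 mg/L = 0.01398 mcg/mL)

0.014 mcg/mL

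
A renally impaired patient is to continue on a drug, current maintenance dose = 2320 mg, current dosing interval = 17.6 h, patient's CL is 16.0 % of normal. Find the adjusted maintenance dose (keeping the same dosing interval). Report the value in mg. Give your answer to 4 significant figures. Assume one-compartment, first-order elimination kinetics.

To keep the same average steady-state level, dosing rate must scale with clearance.
CL ratio = 16.0 / 100 = 0.1600
New dose (same interval) = 2320 × 0.1600 = 371.2 mg

371.2 mg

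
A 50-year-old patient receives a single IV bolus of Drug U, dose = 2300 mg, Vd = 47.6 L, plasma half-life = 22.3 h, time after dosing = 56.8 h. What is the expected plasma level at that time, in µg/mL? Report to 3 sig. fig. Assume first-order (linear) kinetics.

8.27 µg/mL

C₀ = Dose / Vd = 2300 / 47.6 = 48.32 mg/L
k = ln2 / t½ = 0.693147 / 22.3 = 0.03108 h⁻¹
C = C₀ · e^(−k·t) = 48.32 × e^(−0.03108 × 56.8)
  = 48.32 × 0.1711 = 8.268 mg/L
(8.268 mg/L = 8.268 µg/mL)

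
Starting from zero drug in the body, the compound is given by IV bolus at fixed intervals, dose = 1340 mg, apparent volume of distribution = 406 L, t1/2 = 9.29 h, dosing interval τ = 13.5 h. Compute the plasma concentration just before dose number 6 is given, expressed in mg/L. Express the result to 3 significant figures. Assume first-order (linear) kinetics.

C₀ per dose = Dose / Vd = 1340 / 406 = 3.300 mg/L
k = ln2 / t½ = 0.693147 / 9.29 = 0.07461 h⁻¹
Fraction remaining after one interval: r = e^(−kτ) = e^(−0.07461 × 13.5) = 0.3652
Before dose 6, 5 doses have been given (aged 1τ, 2τ, 3τ, 4τ, 5τ).
C_trough = C₀ × (r + r² + … + r^5) = C₀ × r(1−r^5)/(1−r)
        = 3.300 × 0.3652 × (1 − 0.006496) / (1 − 0.3652) = 1.886 mg/L

1.89 mg/L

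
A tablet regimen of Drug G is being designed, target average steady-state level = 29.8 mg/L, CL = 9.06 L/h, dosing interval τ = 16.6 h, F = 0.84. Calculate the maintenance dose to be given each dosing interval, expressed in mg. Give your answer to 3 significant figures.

5340 mg

At steady state, F × (Dose/τ) = Css × CL.
Dose = Css × CL × τ / F = 29.8 × 9.060 × 16.6 / 0.84 = 5335 mg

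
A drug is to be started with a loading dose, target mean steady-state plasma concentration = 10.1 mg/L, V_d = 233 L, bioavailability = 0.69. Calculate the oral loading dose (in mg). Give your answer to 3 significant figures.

3410 mg

LD = Css × Vd / F = 10.1 × 233 / 0.69 = 3411 mg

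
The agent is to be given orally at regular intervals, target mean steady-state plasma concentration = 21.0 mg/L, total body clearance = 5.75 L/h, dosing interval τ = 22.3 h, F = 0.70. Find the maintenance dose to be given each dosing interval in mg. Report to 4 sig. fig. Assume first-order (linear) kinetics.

At steady state, F × (Dose/τ) = Css × CL.
Dose = Css × CL × τ / F = 21.0 × 5.750 × 22.3 / 0.70 = 3847 mg

3847 mg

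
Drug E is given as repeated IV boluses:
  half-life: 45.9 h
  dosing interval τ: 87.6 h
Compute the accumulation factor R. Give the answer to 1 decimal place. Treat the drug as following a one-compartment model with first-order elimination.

k = ln2 / t½ = 0.693147 / 45.9 = 0.01510 h⁻¹
e^(−kτ) = e^(−0.01510 × 87.6) = 0.2664
Accumulation ratio R = 1 / (1 − e^(−kτ)) = 1 / (1 − 0.2664) = 1.363

1.4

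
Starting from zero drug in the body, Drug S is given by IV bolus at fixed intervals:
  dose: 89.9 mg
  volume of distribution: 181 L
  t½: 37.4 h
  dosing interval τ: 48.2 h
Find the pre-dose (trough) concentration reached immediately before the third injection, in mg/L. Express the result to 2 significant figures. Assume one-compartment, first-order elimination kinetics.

C₀ per dose = Dose / Vd = 89.9 / 181 = 0.4967 mg/L
k = ln2 / t½ = 0.693147 / 37.4 = 0.01853 h⁻¹
Fraction remaining after one interval: r = e^(−kτ) = e^(−0.01853 × 48.2) = 0.4094
Before dose 3, 2 doses have been given (aged 1τ, 2τ).
C_trough = C₀ × (r + r²) = 0.4967 × (0.4094 + 0.1676) = 0.2866 mg/L

0.29 mg/L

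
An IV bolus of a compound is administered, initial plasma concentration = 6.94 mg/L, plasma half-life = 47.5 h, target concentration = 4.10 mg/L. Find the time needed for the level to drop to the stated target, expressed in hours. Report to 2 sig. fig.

36 h

k = ln2 / t½ = 0.693147 / 47.5 = 0.01459 h⁻¹
t = ln(C₀ / C) / k = ln(6.940 / 4.10) / 0.01459
  = ln(1.693) / 0.01459 = 0.5265 / 0.01459 = 36.09 h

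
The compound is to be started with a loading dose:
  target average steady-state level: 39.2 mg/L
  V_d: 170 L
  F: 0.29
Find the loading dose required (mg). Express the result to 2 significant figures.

23000 mg

LD = Css × Vd / F = 39.2 × 170 / 0.29 = 22980 mg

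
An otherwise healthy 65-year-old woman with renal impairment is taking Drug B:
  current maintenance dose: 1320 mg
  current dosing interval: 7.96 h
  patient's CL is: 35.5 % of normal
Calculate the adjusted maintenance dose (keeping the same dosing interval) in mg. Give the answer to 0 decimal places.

To keep the same average steady-state level, dosing rate must scale with clearance.
CL ratio = 35.5 / 100 = 0.3550
New dose (same interval) = 1320 × 0.3550 = 468.6 mg

469 mg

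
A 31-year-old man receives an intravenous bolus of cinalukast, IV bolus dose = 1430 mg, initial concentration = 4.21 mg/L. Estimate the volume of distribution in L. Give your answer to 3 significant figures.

340 L

Vd = Dose / C₀ = 1430 / 4.21 = 339.7 L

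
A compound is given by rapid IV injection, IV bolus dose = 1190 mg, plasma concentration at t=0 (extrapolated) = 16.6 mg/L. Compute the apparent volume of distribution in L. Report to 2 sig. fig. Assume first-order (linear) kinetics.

72 L

Vd = Dose / C₀ = 1190 / 16.6 = 71.69 L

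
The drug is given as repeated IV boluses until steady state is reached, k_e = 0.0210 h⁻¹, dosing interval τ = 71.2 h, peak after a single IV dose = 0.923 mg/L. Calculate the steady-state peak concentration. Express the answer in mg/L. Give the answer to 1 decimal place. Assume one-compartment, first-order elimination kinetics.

e^(−kτ) = e^(−0.02100 × 71.2) = 0.2242
Accumulation ratio R = 1 / (1 − e^(−kτ)) = 1 / (1 − 0.2242) = 1.289
Steady-state peak = C₀ × R = 0.923 × 1.289 = 1.190 mg/L

1.2 mg/L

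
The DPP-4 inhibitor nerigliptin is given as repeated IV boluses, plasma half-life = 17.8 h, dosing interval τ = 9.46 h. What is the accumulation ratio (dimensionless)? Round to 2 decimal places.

3.25

k = ln2 / t½ = 0.693147 / 17.8 = 0.03894 h⁻¹
e^(−kτ) = e^(−0.03894 × 9.46) = 0.6919
Accumulation ratio R = 1 / (1 − e^(−kτ)) = 1 / (1 − 0.6919) = 3.246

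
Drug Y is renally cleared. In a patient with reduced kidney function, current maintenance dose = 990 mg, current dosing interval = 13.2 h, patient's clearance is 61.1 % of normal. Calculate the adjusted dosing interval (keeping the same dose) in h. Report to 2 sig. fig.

To keep the same average steady-state level, dosing rate must scale with clearance.
CL ratio = 61.1 / 100 = 0.6110
New interval (same dose) = 13.2 / 0.6110 = 21.60 h

22 h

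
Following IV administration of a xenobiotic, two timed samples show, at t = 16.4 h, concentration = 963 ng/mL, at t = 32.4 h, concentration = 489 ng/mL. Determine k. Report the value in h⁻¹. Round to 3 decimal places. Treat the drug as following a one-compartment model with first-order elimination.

0.042 h⁻¹

k = ln(C₁/C₂) / (t₂ − t₁) = ln(963/489) / (32.4 − 16.4)
  = 0.6777 / 16.00 = 0.04236 h⁻¹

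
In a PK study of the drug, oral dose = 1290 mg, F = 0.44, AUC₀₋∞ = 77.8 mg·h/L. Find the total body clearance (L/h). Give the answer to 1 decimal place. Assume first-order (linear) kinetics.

CL = F·Dose / AUC = 0.44 × 1290 / 77.8 = 7.296 L/h

7.3 L/h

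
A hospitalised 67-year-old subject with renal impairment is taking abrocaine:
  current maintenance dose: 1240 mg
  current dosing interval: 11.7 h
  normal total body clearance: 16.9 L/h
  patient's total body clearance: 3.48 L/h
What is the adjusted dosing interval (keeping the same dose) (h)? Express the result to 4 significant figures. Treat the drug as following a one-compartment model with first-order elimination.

56.82 h

To keep the same average steady-state level, dosing rate must scale with clearance.
CL ratio = 3.48 / 16.9 = 0.2059
New interval (same dose) = 11.7 / 0.2059 = 56.82 h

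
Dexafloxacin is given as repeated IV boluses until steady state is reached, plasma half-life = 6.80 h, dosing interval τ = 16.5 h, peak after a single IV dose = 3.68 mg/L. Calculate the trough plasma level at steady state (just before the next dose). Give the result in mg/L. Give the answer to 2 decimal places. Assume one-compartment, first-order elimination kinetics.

k = ln2 / t½ = 0.693147 / 6.80 = 0.1019 h⁻¹
e^(−kτ) = e^(−0.1019 × 16.5) = 0.1861
Accumulation ratio R = 1 / (1 − e^(−kτ)) = 1 / (1 − 0.1861) = 1.229
Steady-state trough = C₀ × R × e^(−kτ) = 3.68 × 1.229 × 0.1861 = 0.8417 mg/L

0.84 mg/L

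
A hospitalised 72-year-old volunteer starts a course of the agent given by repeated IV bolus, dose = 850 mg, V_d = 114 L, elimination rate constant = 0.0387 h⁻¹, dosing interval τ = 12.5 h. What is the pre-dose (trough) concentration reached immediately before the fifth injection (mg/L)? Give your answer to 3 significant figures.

C₀ per dose = Dose / Vd = 850 / 114 = 7.456 mg/L
Fraction remaining after one interval: r = e^(−kτ) = e^(−0.03870 × 12.5) = 0.6165
Before dose 5, 4 doses have been given (aged 1τ, 2τ, 3τ, 4τ).
C_trough = C₀ × (r + r² + … + r^4) = C₀ × r(1−r^4)/(1−r)
        = 7.456 × 0.6165 × (1 − 0.1445) / (1 − 0.6165) = 10.25 mg/L

10.3 mg/L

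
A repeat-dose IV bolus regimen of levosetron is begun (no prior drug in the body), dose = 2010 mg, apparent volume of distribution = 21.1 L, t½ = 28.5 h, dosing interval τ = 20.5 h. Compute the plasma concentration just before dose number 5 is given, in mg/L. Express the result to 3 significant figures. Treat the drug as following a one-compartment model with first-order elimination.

127 mg/L

C₀ per dose = Dose / Vd = 2010 / 21.1 = 95.26 mg/L
k = ln2 / t½ = 0.693147 / 28.5 = 0.02432 h⁻¹
Fraction remaining after one interval: r = e^(−kτ) = e^(−0.02432 × 20.5) = 0.6074
Before dose 5, 4 doses have been given (aged 1τ, 2τ, 3τ, 4τ).
C_trough = C₀ × (r + r² + … + r^4) = C₀ × r(1−r^4)/(1−r)
        = 95.26 × 0.6074 × (1 − 0.1361) / (1 − 0.6074) = 127.3 mg/L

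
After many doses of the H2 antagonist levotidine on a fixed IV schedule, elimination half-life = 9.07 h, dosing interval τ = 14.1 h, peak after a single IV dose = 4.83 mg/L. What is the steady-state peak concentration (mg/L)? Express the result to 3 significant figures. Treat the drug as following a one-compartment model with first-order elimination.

7.32 mg/L

k = ln2 / t½ = 0.693147 / 9.07 = 0.07642 h⁻¹
e^(−kτ) = e^(−0.07642 × 14.1) = 0.3404
Accumulation ratio R = 1 / (1 − e^(−kτ)) = 1 / (1 − 0.3404) = 1.516
Steady-state peak = C₀ × R = 4.83 × 1.516 = 7.322 mg/L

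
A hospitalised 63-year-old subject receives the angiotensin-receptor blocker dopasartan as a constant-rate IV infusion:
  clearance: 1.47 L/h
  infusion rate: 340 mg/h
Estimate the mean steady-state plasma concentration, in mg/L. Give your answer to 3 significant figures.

231 mg/L

At steady state Css = R₀ / CL = 340 / 1.470 = 231.3 mg/L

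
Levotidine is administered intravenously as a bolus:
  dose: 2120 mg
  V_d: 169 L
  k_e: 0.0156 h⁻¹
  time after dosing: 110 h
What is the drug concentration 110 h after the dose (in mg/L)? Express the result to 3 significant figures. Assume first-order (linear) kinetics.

C₀ = Dose / Vd = 2120 / 169 = 12.54 mg/L
C = C₀ · e^(−k·t) = 12.54 × e^(−0.01560 × 110)
  = 12.54 × 0.1798 = 2.255 mg/L

2.26 mg/L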